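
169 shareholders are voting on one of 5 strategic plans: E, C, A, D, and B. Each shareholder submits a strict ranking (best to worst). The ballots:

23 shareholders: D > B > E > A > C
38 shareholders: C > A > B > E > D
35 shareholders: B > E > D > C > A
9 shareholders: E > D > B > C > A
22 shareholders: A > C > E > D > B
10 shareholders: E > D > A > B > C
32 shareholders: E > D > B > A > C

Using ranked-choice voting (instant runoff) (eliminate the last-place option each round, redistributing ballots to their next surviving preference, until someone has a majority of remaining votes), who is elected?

Round 1: E 51, C 38, A 22, D 23, B 35. Eliminate A.
Round 2: E 51, C 60, D 23, B 35. Eliminate D.
Round 3: E 51, C 60, B 58. Eliminate E.
Round 4: C 60, B 109. B has a majority.

B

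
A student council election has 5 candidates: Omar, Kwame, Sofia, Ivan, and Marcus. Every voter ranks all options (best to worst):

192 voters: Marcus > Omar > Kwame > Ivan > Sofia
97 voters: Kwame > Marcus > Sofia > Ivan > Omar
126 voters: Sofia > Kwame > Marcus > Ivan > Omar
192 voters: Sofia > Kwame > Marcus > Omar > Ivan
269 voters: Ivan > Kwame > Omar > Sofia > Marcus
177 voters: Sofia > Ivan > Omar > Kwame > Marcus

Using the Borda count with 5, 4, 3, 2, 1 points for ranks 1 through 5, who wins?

Kwame

Omar: 192·4 + 97·1 + 126·1 + 192·2 + 269·3 + 177·3 = 2713
Kwame: 192·3 + 97·5 + 126·4 + 192·4 + 269·4 + 177·2 = 3763
Sofia: 192·1 + 97·3 + 126·5 + 192·5 + 269·2 + 177·5 = 3496
Ivan: 192·2 + 97·2 + 126·2 + 192·1 + 269·5 + 177·4 = 3075
Marcus: 192·5 + 97·4 + 126·3 + 192·3 + 269·1 + 177·1 = 2748
Kwame has the highest Borda score (3763).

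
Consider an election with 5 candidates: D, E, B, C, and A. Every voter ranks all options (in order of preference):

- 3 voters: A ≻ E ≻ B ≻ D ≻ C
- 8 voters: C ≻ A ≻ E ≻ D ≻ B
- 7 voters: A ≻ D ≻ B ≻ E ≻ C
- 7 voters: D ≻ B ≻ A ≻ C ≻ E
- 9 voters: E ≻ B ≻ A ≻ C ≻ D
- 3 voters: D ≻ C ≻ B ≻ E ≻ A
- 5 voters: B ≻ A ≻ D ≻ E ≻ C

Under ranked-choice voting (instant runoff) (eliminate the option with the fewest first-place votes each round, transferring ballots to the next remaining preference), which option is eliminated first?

B

Round 1: D 10, E 9, B 5, C 8, A 10. Eliminate B.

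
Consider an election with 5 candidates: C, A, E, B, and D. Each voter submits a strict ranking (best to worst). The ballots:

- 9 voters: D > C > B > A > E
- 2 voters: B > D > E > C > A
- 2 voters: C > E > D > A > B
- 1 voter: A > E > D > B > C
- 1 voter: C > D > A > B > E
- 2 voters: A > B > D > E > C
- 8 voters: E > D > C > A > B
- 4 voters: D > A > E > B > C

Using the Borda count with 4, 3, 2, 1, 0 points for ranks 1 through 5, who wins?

D

C: 9·3 + 2·1 + 2·4 + 1·0 + 1·4 + 2·0 + 8·2 + 4·0 = 57
A: 9·1 + 2·0 + 2·1 + 1·4 + 1·2 + 2·4 + 8·1 + 4·3 = 45
E: 9·0 + 2·2 + 2·3 + 1·3 + 1·0 + 2·1 + 8·4 + 4·2 = 55
B: 9·2 + 2·4 + 2·0 + 1·1 + 1·1 + 2·3 + 8·0 + 4·1 = 38
D: 9·4 + 2·3 + 2·2 + 1·2 + 1·3 + 2·2 + 8·3 + 4·4 = 95
D has the highest Borda score (95).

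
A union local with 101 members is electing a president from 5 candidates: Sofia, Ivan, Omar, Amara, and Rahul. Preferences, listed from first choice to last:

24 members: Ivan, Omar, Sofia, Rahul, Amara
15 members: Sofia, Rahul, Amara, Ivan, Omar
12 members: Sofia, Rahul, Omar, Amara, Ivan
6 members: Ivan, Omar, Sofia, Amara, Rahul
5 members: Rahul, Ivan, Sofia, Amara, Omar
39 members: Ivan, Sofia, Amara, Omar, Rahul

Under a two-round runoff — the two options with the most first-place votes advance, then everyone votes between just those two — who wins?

Ivan

Round 1 first-place votes: Sofia 27, Ivan 69, Omar 0, Amara 0, Rahul 5.
Ivan and Sofia advance.
Runoff: Ivan is preferred to Sofia by 74 voters; Sofia by 27.
Ivan wins the runoff.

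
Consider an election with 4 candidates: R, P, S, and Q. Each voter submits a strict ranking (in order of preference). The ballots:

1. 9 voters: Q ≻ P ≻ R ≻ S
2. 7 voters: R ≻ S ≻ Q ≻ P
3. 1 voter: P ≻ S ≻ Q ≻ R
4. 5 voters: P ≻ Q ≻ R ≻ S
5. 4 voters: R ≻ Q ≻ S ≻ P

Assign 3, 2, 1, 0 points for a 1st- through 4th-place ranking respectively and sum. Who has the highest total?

Q

R: 9·1 + 7·3 + 1·0 + 5·1 + 4·3 = 47
P: 9·2 + 7·0 + 1·3 + 5·3 + 4·0 = 36
S: 9·0 + 7·2 + 1·2 + 5·0 + 4·1 = 20
Q: 9·3 + 7·1 + 1·1 + 5·2 + 4·2 = 53
Q has the highest Borda score (53).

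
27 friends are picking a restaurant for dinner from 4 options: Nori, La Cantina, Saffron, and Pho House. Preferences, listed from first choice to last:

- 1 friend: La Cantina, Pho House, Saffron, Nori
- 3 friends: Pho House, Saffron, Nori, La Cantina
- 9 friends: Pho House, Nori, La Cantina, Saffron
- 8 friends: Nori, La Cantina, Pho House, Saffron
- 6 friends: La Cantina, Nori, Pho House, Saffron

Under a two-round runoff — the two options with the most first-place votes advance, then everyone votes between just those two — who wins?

Nori

Round 1 first-place votes: Nori 8, La Cantina 7, Saffron 0, Pho House 12.
Pho House and Nori advance.
Runoff: Pho House is preferred to Nori by 13 voters; Nori by 14.
Nori wins the runoff.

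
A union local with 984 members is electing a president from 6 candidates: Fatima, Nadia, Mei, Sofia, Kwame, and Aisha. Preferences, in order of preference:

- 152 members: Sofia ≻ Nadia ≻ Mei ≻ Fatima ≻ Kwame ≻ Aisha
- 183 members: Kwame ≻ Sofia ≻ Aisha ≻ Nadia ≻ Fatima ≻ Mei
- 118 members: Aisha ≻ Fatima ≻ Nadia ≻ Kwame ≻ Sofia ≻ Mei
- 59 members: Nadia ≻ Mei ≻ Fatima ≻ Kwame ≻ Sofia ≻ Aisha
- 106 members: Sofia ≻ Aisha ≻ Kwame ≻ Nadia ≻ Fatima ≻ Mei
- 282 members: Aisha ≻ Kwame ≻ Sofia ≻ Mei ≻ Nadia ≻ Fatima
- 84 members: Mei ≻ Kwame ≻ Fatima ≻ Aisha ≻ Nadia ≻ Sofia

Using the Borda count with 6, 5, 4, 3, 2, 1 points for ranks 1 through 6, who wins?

Kwame

Fatima: 152·3 + 183·2 + 118·5 + 59·4 + 106·2 + 282·1 + 84·4 = 2478
Nadia: 152·5 + 183·3 + 118·4 + 59·6 + 106·3 + 282·2 + 84·2 = 3185
Mei: 152·4 + 183·1 + 118·1 + 59·5 + 106·1 + 282·3 + 84·6 = 2660
Sofia: 152·6 + 183·5 + 118·2 + 59·2 + 106·6 + 282·4 + 84·1 = 4029
Kwame: 152·2 + 183·6 + 118·3 + 59·3 + 106·4 + 282·5 + 84·5 = 4187
Aisha: 152·1 + 183·4 + 118·6 + 59·1 + 106·5 + 282·6 + 84·3 = 4125
Kwame has the highest Borda score (4187).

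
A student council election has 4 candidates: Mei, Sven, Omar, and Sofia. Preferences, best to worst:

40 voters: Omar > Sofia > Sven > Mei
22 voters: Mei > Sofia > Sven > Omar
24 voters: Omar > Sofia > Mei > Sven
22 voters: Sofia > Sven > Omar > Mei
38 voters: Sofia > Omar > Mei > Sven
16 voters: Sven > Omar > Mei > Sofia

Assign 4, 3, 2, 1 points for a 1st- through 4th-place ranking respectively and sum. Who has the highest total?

Sofia

Mei: 40·1 + 22·4 + 24·2 + 22·1 + 38·2 + 16·2 = 306
Sven: 40·2 + 22·2 + 24·1 + 22·3 + 38·1 + 16·4 = 316
Omar: 40·4 + 22·1 + 24·4 + 22·2 + 38·3 + 16·3 = 484
Sofia: 40·3 + 22·3 + 24·3 + 22·4 + 38·4 + 16·1 = 514
Sofia has the highest Borda score (514).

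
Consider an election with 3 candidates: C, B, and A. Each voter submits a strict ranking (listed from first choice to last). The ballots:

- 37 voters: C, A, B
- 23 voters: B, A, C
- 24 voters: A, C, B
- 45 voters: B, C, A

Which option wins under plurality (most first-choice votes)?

B

First-place votes: C 37, B 68, A 24.
B has the most first-place votes.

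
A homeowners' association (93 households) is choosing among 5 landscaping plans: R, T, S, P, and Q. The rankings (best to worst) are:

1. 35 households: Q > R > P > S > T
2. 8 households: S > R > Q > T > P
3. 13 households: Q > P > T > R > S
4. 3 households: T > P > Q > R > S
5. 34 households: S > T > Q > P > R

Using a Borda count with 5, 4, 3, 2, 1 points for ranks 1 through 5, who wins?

Q

R: 35·4 + 8·4 + 13·2 + 3·2 + 34·1 = 238
T: 35·1 + 8·2 + 13·3 + 3·5 + 34·4 = 241
S: 35·2 + 8·5 + 13·1 + 3·1 + 34·5 = 296
P: 35·3 + 8·1 + 13·4 + 3·4 + 34·2 = 245
Q: 35·5 + 8·3 + 13·5 + 3·3 + 34·3 = 375
Q has the highest Borda score (375).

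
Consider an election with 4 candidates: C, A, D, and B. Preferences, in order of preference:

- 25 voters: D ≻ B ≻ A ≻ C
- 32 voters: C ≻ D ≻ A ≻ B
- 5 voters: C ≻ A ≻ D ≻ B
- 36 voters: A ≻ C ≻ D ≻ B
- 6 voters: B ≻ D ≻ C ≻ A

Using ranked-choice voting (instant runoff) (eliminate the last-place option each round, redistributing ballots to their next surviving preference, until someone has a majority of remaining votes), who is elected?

Round 1: C 37, A 36, D 25, B 6. Eliminate B.
Round 2: C 37, A 36, D 31. Eliminate D.
Round 3: C 43, A 61. A has a majority.

A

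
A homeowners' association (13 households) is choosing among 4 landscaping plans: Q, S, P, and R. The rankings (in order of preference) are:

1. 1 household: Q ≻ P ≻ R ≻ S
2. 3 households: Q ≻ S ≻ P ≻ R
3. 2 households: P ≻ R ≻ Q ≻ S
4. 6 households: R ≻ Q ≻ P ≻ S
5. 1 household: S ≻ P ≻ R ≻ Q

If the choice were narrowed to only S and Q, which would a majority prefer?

Voters preferring S to Q: 1; preferring Q to S: 12.
Q wins the head-to-head.

Q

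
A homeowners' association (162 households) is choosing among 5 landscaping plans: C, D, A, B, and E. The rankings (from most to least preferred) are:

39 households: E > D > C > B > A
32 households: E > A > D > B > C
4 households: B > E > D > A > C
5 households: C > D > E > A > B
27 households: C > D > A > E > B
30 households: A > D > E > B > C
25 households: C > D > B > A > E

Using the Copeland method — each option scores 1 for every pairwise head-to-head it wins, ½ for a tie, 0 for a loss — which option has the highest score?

C: beats A and B; loses to D and E → score 2.
D: beats C, A, B, and E → score 4.
A: beats B and E; loses to C and D → score 2.
B: loses to C, D, A, and E → score 0.
E: beats C and B; loses to D and A → score 2.
D has the best pairwise record.

D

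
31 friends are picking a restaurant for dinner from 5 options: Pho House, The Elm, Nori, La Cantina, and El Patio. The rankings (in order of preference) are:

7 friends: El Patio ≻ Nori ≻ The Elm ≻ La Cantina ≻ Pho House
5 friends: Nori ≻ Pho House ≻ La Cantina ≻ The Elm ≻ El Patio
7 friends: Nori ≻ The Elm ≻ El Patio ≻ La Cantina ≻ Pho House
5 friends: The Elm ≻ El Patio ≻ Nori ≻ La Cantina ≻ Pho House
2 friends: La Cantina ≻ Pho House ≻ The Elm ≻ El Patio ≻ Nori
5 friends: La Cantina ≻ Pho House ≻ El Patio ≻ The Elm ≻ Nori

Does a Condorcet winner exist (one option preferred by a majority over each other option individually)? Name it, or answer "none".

Checking pairwise contests:
The Elm beats Pho House 19–12.
Nori beats The Elm 19–12.
El Patio beats Nori 19–12.
The Elm beats La Cantina 19–12.
The Elm beats El Patio 19–12.
Every option loses at least one head-to-head, so there is no Condorcet winner.

none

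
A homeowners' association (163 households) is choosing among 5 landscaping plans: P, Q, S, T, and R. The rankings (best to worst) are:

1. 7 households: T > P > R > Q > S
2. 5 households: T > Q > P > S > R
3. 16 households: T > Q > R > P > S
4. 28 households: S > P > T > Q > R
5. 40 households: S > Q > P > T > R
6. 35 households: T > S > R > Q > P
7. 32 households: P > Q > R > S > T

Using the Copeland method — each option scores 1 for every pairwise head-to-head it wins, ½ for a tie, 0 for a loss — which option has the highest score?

P: beats T and R; loses to Q and S → score 2.
Q: beats P and R; loses to S and T → score 2.
S: beats P, Q, T, and R → score 4.
T: beats Q and R; loses to P and S → score 2.
R: loses to P, Q, S, and T → score 0.
S has the best pairwise record.

S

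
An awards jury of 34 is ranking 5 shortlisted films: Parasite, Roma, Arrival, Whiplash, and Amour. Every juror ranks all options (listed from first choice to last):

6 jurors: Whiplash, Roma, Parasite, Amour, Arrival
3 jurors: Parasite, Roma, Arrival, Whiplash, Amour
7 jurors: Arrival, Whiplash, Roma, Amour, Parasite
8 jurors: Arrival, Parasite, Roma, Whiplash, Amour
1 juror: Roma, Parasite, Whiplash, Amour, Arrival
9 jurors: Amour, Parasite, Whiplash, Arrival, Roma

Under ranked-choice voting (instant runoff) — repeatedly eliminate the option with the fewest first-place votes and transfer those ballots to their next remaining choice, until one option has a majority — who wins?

Arrival

Round 1: Parasite 3, Roma 1, Arrival 15, Whiplash 6, Amour 9. Eliminate Roma.
Round 2: Parasite 4, Arrival 15, Whiplash 6, Amour 9. Eliminate Parasite.
Round 3: Arrival 18, Whiplash 7, Amour 9. Arrival has a majority.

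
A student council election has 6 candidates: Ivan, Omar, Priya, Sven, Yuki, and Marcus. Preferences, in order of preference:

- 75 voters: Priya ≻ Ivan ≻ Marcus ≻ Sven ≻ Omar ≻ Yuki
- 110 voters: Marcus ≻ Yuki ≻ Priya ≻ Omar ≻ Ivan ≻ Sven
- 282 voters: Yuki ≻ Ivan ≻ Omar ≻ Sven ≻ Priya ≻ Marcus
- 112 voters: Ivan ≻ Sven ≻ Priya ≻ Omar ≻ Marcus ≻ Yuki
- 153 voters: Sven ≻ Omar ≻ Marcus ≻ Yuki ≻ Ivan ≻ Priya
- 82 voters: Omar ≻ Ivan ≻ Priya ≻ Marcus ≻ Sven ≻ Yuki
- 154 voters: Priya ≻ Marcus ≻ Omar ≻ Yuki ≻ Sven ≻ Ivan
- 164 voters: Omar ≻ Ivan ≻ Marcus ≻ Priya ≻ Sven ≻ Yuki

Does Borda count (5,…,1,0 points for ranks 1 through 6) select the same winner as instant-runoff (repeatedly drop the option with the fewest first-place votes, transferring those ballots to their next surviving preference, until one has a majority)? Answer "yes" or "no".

Borda — scores: Ivan 3235, Omar 3669, Priya 2667, Sven 2327, Yuki 2464, Marcus 2618. Winner: Omar.
Instant-runoff — R1 Ivan 112, Omar 246, Priya 229, Sven 153, Yuki 282, Marcus 110 (Marcus out); R2 Ivan 112, Omar 246, Priya 229, Sven 153, Yuki 392 (Ivan out); R3 Omar 246, Priya 229, Sven 265, Yuki 392 (Priya out); R4 Omar 400, Sven 340, Yuki 392 (Sven out); R5 Omar 740, Yuki 392 (Omar winner). Winner: Omar.
The two methods agree.

yes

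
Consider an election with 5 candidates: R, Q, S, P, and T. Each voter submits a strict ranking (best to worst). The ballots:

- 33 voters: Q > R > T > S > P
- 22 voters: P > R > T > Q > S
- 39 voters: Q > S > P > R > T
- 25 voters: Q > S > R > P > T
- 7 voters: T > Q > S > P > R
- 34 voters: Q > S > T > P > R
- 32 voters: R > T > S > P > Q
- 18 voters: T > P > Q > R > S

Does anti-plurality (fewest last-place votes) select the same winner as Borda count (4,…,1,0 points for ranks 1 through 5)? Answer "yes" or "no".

yes

Anti-plurality — last-place votes: R 41, Q 32, S 40, P 33, T 64. Winner: Q.
Borda — scores: R 400, Q 603, S 405, P 318, T 374. Winner: Q.
The two methods agree.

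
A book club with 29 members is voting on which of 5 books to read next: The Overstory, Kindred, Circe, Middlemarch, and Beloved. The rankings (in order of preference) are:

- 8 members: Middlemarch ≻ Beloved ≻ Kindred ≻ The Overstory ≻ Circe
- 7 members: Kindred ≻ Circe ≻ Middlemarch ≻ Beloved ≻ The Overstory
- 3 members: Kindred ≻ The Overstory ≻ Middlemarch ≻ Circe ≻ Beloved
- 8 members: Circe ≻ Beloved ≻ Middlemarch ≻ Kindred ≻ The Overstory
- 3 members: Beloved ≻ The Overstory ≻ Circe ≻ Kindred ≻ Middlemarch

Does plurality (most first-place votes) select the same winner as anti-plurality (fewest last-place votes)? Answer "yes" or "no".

yes

Plurality — first-place votes: The Overstory 0, Kindred 10, Circe 8, Middlemarch 8, Beloved 3. Winner: Kindred.
Anti-plurality — last-place votes: The Overstory 15, Kindred 0, Circe 8, Middlemarch 3, Beloved 3. Winner: Kindred.
The two methods agree.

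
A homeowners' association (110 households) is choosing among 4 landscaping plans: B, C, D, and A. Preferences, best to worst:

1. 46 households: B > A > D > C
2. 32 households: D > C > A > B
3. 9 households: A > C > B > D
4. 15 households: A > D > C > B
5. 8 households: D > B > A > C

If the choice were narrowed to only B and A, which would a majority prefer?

A

Voters preferring B to A: 54; preferring A to B: 56.
A wins the head-to-head.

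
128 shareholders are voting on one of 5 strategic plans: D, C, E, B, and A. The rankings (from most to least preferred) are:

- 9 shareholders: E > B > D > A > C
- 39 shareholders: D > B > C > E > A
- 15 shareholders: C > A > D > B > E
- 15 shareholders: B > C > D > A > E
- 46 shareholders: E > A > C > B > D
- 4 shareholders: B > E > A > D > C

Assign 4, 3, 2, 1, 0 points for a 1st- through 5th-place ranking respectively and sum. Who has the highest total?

D: 9·2 + 39·4 + 15·2 + 15·2 + 46·0 + 4·1 = 238
C: 9·0 + 39·2 + 15·4 + 15·3 + 46·2 + 4·0 = 275
E: 9·4 + 39·1 + 15·0 + 15·0 + 46·4 + 4·3 = 271
B: 9·3 + 39·3 + 15·1 + 15·4 + 46·1 + 4·4 = 281
A: 9·1 + 39·0 + 15·3 + 15·1 + 46·3 + 4·2 = 215
B has the highest Borda score (281).

B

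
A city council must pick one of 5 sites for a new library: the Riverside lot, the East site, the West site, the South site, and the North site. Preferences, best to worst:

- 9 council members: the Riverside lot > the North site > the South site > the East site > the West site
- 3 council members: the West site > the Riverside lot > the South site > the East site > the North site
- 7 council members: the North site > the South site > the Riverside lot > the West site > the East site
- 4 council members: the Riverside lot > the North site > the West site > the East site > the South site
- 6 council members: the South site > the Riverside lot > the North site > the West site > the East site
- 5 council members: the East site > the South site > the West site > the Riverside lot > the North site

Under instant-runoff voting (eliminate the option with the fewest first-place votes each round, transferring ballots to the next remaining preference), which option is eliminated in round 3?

the North site

Round 1: the Riverside lot 13, the East site 5, the West site 3, the South site 6, the North site 7. Eliminate the West site.
Round 2: the Riverside lot 16, the East site 5, the South site 6, the North site 7. Eliminate the East site.
Round 3: the Riverside lot 16, the South site 11, the North site 7. Eliminate the North site.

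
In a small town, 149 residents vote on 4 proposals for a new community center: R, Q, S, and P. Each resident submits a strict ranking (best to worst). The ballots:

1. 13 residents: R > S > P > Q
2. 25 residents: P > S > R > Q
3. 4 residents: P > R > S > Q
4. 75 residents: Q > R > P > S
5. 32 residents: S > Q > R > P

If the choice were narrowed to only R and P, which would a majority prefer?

Voters preferring R to P: 120; preferring P to R: 29.
R wins the head-to-head.

R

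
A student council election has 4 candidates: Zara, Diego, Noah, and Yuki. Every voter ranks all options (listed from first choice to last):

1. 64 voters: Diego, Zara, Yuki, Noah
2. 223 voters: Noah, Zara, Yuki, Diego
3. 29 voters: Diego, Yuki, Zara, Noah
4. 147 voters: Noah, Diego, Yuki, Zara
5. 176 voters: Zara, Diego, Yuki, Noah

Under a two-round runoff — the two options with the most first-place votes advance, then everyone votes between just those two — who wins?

Noah

Round 1 first-place votes: Zara 176, Diego 93, Noah 370, Yuki 0.
Noah and Zara advance.
Runoff: Noah is preferred to Zara by 370 voters; Zara by 269.
Noah wins the runoff.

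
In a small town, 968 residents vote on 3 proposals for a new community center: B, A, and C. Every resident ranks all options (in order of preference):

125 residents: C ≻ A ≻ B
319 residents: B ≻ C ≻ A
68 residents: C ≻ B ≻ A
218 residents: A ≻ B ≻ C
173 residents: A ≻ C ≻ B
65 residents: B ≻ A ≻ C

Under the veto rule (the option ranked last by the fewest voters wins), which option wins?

C

Last-place votes: B 298, A 387, C 283.
C is ranked last by the fewest voters, so C wins.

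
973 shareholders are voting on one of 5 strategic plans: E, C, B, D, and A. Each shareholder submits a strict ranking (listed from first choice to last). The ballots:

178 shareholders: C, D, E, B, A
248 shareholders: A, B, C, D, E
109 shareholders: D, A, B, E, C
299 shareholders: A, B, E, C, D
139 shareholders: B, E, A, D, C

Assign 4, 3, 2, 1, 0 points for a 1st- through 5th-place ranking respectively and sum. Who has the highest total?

A

E: 178·2 + 248·0 + 109·1 + 299·2 + 139·3 = 1480
C: 178·4 + 248·2 + 109·0 + 299·1 + 139·0 = 1507
B: 178·1 + 248·3 + 109·2 + 299·3 + 139·4 = 2593
D: 178·3 + 248·1 + 109·4 + 299·0 + 139·1 = 1357
A: 178·0 + 248·4 + 109·3 + 299·4 + 139·2 = 2793
A has the highest Borda score (2793).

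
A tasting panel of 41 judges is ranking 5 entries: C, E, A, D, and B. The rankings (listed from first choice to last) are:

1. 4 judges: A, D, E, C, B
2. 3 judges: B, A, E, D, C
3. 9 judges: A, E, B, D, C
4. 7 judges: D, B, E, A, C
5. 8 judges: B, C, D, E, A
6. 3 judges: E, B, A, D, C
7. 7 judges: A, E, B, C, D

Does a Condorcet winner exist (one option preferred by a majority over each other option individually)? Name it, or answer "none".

Checking pairwise contests:
E beats C 33–8.
A beats E 23–18.
B beats A 21–20.
E beats D 22–19.
E beats B 23–18.
Every option loses at least one head-to-head, so there is no Condorcet winner.

none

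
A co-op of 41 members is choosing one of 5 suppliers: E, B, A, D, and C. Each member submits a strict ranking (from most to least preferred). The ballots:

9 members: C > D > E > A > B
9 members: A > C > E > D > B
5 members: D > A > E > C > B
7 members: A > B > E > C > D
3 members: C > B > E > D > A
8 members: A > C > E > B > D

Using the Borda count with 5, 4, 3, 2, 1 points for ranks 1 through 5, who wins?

A

E: 9·3 + 9·3 + 5·3 + 7·3 + 3·3 + 8·3 = 123
B: 9·1 + 9·1 + 5·1 + 7·4 + 3·4 + 8·2 = 79
A: 9·2 + 9·5 + 5·4 + 7·5 + 3·1 + 8·5 = 161
D: 9·4 + 9·2 + 5·5 + 7·1 + 3·2 + 8·1 = 100
C: 9·5 + 9·4 + 5·2 + 7·2 + 3·5 + 8·4 = 152
A has the highest Borda score (161).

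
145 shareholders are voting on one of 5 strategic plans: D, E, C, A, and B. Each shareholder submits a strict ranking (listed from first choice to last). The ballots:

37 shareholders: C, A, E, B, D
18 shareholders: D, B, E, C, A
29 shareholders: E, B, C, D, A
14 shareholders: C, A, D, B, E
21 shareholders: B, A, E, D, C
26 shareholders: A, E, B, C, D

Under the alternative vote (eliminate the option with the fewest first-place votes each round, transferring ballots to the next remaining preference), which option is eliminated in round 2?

A

Round 1: D 18, E 29, C 51, A 26, B 21. Eliminate D.
Round 2: E 29, C 51, A 26, B 39. Eliminate A.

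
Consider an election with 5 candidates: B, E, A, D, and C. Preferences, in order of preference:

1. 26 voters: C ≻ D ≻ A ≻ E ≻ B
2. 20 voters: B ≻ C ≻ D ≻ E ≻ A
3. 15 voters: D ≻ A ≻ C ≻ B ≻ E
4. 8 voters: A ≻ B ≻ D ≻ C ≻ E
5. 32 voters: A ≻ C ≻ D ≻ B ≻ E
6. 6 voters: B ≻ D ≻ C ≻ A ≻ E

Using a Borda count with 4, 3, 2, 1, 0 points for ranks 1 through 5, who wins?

C

B: 26·0 + 20·4 + 15·1 + 8·3 + 32·1 + 6·4 = 175
E: 26·1 + 20·1 + 15·0 + 8·0 + 32·0 + 6·0 = 46
A: 26·2 + 20·0 + 15·3 + 8·4 + 32·4 + 6·1 = 263
D: 26·3 + 20·2 + 15·4 + 8·2 + 32·2 + 6·3 = 276
C: 26·4 + 20·3 + 15·2 + 8·1 + 32·3 + 6·2 = 310
C has the highest Borda score (310).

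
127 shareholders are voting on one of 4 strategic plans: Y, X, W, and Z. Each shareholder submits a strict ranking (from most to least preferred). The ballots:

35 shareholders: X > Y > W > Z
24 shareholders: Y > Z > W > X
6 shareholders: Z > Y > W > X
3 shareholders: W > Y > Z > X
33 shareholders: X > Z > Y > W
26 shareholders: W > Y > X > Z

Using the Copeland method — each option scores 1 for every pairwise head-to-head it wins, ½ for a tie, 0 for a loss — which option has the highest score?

X

Y: beats W and Z; loses to X → score 2.
X: beats Y, W, and Z → score 3.
W: beats Z; loses to Y and X → score 1.
Z: loses to Y, X, and W → score 0.
X has the best pairwise record.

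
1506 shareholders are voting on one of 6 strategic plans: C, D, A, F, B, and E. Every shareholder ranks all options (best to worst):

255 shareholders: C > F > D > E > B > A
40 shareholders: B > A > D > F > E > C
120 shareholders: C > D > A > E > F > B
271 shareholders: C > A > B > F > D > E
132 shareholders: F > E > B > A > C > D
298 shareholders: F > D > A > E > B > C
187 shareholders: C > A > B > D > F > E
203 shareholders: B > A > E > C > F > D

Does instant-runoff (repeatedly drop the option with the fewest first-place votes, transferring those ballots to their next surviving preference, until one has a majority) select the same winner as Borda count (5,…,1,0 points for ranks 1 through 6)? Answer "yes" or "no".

Instant-runoff — R1 C 833, D 0, A 0, F 430, B 243, E 0 (C winner). Winner: C.
Borda — scores: C 4703, D 3202, A 4322, F 4302, B 3538, E 2523. Winner: C.
The two methods agree.

yes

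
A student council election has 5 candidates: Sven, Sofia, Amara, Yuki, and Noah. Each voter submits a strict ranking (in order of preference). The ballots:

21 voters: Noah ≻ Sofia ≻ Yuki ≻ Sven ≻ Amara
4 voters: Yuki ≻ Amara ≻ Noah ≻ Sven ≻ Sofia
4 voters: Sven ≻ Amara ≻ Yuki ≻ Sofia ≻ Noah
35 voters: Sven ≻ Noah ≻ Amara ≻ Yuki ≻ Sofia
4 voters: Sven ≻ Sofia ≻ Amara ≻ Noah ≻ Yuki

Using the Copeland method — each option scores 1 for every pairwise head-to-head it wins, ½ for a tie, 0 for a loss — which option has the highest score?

Sven

Sven: beats Sofia, Amara, Yuki, and Noah → score 4.
Sofia: loses to Sven, Amara, Yuki, and Noah → score 0.
Amara: beats Sofia and Yuki; loses to Sven and Noah → score 2.
Yuki: beats Sofia; loses to Sven, Amara, and Noah → score 1.
Noah: beats Sofia, Amara, and Yuki; loses to Sven → score 3.
Sven has the best pairwise record.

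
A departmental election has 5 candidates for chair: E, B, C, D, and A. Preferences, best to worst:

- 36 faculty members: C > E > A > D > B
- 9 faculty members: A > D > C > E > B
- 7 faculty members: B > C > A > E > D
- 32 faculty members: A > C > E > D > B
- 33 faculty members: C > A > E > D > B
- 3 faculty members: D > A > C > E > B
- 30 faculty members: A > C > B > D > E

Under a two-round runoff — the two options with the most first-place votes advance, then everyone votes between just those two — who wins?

Round 1 first-place votes: E 0, B 7, C 69, D 3, A 71.
A and C advance.
Runoff: A is preferred to C by 74 voters; C by 76.
C wins the runoff.

C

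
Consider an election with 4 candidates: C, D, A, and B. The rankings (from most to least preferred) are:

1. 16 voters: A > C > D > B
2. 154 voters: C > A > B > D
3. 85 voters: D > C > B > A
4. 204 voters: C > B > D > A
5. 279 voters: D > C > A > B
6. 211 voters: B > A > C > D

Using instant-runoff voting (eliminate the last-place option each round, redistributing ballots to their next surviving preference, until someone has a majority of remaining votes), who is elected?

Round 1: C 358, D 364, A 16, B 211. Eliminate A.
Round 2: C 374, D 364, B 211. Eliminate B.
Round 3: C 585, D 364. C has a majority.

C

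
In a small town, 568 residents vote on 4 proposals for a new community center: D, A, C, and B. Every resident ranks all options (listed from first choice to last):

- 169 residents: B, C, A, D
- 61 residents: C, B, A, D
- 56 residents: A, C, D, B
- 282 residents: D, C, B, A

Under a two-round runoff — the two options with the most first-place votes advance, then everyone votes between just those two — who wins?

D

Round 1 first-place votes: D 282, A 56, C 61, B 169.
D and B advance.
Runoff: D is preferred to B by 338 voters; B by 230.
D wins the runoff.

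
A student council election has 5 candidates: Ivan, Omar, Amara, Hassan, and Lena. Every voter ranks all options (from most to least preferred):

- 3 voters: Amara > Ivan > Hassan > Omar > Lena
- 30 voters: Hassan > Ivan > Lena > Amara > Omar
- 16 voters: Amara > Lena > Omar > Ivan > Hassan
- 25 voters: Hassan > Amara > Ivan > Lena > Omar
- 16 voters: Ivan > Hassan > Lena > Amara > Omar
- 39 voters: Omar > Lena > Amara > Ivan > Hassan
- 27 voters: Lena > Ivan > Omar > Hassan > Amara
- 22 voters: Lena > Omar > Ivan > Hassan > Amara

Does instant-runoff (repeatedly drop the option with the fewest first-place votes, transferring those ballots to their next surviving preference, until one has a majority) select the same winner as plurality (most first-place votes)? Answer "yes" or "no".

no

Instant-runoff — R1 Ivan 16, Omar 39, Amara 19, Hassan 55, Lena 49 (Ivan out); R2 Omar 39, Amara 19, Hassan 71, Lena 49 (Amara out); R3 Omar 39, Hassan 74, Lena 65 (Omar out); R4 Hassan 74, Lena 104 (Lena winner). Winner: Lena.
Plurality — first-place votes: Ivan 16, Omar 39, Amara 19, Hassan 55, Lena 49. Winner: Hassan.
The two methods disagree.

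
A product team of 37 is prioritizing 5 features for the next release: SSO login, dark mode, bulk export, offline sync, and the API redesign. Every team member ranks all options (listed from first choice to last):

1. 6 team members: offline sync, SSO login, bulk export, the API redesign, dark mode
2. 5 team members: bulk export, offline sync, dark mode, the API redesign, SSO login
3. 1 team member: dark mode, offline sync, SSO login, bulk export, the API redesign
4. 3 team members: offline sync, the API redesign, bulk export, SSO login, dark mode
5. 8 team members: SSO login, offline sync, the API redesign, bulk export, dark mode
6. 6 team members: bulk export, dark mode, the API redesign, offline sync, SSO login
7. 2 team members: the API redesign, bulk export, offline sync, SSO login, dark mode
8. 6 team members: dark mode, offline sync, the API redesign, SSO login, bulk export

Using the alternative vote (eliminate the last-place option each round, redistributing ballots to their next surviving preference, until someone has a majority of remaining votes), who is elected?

Round 1: SSO login 8, dark mode 7, bulk export 11, offline sync 9, the API redesign 2. Eliminate the API redesign.
Round 2: SSO login 8, dark mode 7, bulk export 13, offline sync 9. Eliminate dark mode.
Round 3: SSO login 8, bulk export 13, offline sync 16. Eliminate SSO login.
Round 4: bulk export 13, offline sync 24. Offline sync has a majority.

offline sync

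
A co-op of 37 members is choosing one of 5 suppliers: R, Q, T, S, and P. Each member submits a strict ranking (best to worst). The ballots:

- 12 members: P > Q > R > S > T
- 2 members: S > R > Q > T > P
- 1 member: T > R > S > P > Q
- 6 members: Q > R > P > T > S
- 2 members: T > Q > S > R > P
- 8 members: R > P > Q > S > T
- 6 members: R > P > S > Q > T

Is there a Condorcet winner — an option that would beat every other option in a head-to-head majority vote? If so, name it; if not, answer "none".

none

Checking pairwise contests:
Q beats R 20–17.
P beats Q 27–10.
R beats T 34–3.
R beats S 33–4.
R beats P 25–12.
Every option loses at least one head-to-head, so there is no Condorcet winner.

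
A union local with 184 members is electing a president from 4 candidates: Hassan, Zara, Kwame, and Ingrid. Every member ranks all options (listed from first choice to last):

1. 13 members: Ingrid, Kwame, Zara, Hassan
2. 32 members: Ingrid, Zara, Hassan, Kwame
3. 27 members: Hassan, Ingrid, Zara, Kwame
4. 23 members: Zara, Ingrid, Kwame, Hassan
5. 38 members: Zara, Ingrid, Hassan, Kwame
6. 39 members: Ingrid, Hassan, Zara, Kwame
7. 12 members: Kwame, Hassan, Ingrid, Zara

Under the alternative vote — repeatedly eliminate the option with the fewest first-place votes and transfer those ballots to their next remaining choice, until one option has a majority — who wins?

Round 1: Hassan 27, Zara 61, Kwame 12, Ingrid 84. Eliminate Kwame.
Round 2: Hassan 39, Zara 61, Ingrid 84. Eliminate Hassan.
Round 3: Zara 61, Ingrid 123. Ingrid has a majority.

Ingrid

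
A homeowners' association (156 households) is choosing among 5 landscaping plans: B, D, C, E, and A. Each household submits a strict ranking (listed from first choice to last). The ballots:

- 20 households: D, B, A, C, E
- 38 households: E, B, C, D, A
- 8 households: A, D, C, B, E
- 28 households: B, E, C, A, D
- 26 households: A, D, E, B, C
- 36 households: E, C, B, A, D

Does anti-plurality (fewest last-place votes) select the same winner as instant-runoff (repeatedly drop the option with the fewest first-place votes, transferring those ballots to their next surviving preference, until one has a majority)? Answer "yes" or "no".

no

Anti-plurality — last-place votes: B 0, D 64, C 26, E 28, A 38. Winner: B.
Instant-runoff — R1 B 28, D 20, C 0, E 74, A 34 (C out); R2 B 28, D 20, E 74, A 34 (D out); R3 B 48, E 74, A 34 (A out); R4 B 56, E 100 (E winner). Winner: E.
The two methods disagree.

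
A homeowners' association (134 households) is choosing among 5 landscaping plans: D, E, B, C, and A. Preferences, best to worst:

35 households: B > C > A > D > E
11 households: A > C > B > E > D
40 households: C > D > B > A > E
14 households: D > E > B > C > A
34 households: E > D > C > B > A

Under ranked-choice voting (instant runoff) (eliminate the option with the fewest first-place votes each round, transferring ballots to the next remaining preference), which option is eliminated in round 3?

Round 1: D 14, E 34, B 35, C 40, A 11. Eliminate A.
Round 2: D 14, E 34, B 35, C 51. Eliminate D.
Round 3: E 48, B 35, C 51. Eliminate B.

B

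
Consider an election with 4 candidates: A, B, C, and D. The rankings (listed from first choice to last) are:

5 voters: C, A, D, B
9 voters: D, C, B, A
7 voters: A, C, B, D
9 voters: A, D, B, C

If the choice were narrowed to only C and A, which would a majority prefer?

A

Voters preferring C to A: 14; preferring A to C: 16.
A wins the head-to-head.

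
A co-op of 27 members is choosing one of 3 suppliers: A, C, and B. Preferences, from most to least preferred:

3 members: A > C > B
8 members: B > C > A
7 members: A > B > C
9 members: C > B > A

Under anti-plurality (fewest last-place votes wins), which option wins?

Last-place votes: A 17, C 7, B 3.
B is ranked last by the fewest voters, so B wins.

B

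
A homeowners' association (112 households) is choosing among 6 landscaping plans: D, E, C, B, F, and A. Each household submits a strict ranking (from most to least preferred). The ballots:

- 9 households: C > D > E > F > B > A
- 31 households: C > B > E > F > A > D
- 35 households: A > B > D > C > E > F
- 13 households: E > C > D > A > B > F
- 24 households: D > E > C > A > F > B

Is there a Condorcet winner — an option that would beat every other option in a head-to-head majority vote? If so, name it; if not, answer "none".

Checking pairwise contests:
B beats D 66–46.
D beats E 68–44.
D beats C 59–53.
C beats B 77–35.
D beats F 81–31.
E beats A 77–35.
Every option loses at least one head-to-head, so there is no Condorcet winner.

none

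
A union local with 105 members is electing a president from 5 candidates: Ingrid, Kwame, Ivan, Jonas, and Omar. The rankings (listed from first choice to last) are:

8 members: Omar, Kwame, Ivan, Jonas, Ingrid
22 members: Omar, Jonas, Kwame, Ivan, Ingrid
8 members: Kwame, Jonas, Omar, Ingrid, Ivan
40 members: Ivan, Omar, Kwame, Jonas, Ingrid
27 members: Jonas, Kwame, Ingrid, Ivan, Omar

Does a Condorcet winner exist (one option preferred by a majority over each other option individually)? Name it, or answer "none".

Checking pairwise contests:
Kwame beats Ingrid 105–0.
Omar beats Kwame 70–35.
Kwame beats Ivan 65–40.
Kwame beats Jonas 56–49.
Ivan beats Omar 67–38.
Every option loses at least one head-to-head, so there is no Condorcet winner.

none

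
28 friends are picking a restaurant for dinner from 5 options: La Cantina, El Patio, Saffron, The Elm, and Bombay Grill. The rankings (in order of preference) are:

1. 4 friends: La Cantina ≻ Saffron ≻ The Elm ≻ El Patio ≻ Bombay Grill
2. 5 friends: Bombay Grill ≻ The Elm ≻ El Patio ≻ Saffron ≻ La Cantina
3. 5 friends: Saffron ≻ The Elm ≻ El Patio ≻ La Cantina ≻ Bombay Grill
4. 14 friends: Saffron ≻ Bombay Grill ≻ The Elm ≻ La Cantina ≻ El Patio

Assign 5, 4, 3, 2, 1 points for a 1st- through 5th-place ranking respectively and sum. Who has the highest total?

Saffron

La Cantina: 4·5 + 5·1 + 5·2 + 14·2 = 63
El Patio: 4·2 + 5·3 + 5·3 + 14·1 = 52
Saffron: 4·4 + 5·2 + 5·5 + 14·5 = 121
The Elm: 4·3 + 5·4 + 5·4 + 14·3 = 94
Bombay Grill: 4·1 + 5·5 + 5·1 + 14·4 = 90
Saffron has the highest Borda score (121).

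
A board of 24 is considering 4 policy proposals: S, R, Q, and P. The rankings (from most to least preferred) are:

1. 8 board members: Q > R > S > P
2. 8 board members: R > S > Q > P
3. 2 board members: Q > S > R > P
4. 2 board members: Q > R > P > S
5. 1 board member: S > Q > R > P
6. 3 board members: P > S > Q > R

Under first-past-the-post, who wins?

First-place votes: S 1, R 8, Q 12, P 3.
Q has the most first-place votes.

Q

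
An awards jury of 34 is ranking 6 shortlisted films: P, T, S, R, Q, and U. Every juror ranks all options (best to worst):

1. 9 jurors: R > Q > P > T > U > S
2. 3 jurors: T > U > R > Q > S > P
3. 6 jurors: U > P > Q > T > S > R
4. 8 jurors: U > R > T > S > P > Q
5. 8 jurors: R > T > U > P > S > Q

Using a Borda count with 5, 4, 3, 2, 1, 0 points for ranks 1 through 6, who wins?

R

P: 9·3 + 3·0 + 6·4 + 8·1 + 8·2 = 75
T: 9·2 + 3·5 + 6·2 + 8·3 + 8·4 = 101
S: 9·0 + 3·1 + 6·1 + 8·2 + 8·1 = 33
R: 9·5 + 3·3 + 6·0 + 8·4 + 8·5 = 126
Q: 9·4 + 3·2 + 6·3 + 8·0 + 8·0 = 60
U: 9·1 + 3·4 + 6·5 + 8·5 + 8·3 = 115
R has the highest Borda score (126).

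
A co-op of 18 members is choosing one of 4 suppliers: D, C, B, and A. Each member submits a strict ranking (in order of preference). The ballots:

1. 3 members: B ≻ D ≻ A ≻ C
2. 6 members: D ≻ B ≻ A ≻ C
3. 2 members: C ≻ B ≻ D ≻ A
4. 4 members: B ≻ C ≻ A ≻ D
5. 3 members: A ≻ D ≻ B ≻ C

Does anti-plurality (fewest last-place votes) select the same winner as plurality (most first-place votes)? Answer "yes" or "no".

yes

Anti-plurality — last-place votes: D 4, C 12, B 0, A 2. Winner: B.
Plurality — first-place votes: D 6, C 2, B 7, A 3. Winner: B.
The two methods agree.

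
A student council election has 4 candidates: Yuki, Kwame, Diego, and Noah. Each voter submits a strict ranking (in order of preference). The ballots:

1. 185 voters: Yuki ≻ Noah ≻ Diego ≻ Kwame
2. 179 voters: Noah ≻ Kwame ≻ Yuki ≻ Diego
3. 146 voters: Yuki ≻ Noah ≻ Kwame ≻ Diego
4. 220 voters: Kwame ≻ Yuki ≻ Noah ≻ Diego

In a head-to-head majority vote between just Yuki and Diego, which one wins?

Yuki

Voters preferring Yuki to Diego: 730; preferring Diego to Yuki: 0.
Yuki wins the head-to-head.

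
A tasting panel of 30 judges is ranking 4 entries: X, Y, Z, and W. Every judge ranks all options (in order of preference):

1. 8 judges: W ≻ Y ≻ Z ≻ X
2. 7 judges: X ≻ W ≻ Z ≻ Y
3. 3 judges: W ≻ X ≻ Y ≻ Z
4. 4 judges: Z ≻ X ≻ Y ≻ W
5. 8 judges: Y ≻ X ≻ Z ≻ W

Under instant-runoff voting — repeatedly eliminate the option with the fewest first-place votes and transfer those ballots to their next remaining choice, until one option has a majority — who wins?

X

Round 1: X 7, Y 8, Z 4, W 11. Eliminate Z.
Round 2: X 11, Y 8, W 11. Eliminate Y.
Round 3: X 19, W 11. X has a majority.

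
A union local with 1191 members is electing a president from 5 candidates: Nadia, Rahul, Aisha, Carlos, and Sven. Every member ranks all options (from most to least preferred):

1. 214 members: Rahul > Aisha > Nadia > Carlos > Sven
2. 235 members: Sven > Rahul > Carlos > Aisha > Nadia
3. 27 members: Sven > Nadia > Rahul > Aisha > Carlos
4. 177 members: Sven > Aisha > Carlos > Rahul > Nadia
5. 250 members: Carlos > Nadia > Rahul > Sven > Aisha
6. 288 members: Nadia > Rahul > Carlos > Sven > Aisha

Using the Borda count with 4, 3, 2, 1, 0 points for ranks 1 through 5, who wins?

Nadia: 214·2 + 235·0 + 27·3 + 177·0 + 250·3 + 288·4 = 2411
Rahul: 214·4 + 235·3 + 27·2 + 177·1 + 250·2 + 288·3 = 3156
Aisha: 214·3 + 235·1 + 27·1 + 177·3 + 250·0 + 288·0 = 1435
Carlos: 214·1 + 235·2 + 27·0 + 177·2 + 250·4 + 288·2 = 2614
Sven: 214·0 + 235·4 + 27·4 + 177·4 + 250·1 + 288·1 = 2294
Rahul has the highest Borda score (3156).

Rahul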